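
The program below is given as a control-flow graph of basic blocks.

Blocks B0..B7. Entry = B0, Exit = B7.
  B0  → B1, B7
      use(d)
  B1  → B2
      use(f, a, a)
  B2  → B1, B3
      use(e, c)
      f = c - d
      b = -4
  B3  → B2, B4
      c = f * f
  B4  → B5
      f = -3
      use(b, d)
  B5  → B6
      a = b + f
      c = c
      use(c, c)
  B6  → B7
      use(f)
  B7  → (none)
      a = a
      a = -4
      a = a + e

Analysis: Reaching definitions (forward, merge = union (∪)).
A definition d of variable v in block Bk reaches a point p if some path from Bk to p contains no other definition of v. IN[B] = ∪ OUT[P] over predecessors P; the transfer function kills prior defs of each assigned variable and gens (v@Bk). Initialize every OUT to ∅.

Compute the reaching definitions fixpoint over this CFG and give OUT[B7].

Fixpoint table:
  B0:  IN={}  OUT={}
  B1:  IN={b@B2, c@B3, f@B2}  OUT={b@B2, c@B3, f@B2}
  B2:  IN={b@B2, c@B3, f@B2}  OUT={b@B2, c@B3, f@B2}
  B3:  IN={b@B2, c@B3, f@B2}  OUT={b@B2, c@B3, f@B2}
  B4:  IN={b@B2, c@B3, f@B2}  OUT={b@B2, c@B3, f@B4}
  B5:  IN={b@B2, c@B3, f@B4}  OUT={a@B5, b@B2, c@B5, f@B4}
  B6:  IN={a@B5, b@B2, c@B5, f@B4}  OUT={a@B5, b@B2, c@B5, f@B4}
  B7:  IN={a@B5, b@B2, c@B5, f@B4}  OUT={a@B7, b@B2, c@B5, f@B4}

Merge at B7: IN[B7] = OUT[B0] ⊔ OUT[B6] = {a@B5, b@B2, c@B5, f@B4}
Applying B7's transfer function to that IN value gives OUT[B7] (row B7 above).

Answer: {a@B7, b@B2, c@B5, f@B4}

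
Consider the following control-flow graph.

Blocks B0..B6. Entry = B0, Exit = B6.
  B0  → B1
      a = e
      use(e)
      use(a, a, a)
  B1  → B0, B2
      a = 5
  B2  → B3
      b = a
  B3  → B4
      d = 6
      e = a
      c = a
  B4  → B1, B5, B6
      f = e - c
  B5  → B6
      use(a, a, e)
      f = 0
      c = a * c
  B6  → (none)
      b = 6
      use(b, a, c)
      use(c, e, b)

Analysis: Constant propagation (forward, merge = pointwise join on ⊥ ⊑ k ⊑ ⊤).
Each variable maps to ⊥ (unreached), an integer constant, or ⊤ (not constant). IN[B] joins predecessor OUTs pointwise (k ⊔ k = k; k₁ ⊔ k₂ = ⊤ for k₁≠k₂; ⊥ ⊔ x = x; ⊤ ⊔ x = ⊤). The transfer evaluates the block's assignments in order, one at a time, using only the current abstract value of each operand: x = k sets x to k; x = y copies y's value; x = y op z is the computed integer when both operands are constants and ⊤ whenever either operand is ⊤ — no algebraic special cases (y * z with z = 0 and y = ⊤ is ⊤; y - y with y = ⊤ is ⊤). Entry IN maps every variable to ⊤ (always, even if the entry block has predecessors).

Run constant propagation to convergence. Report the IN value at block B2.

Converged values:
  B0:   IN=(all ⊤)   OUT=(all ⊤)
  B1:   IN=(all ⊤)   OUT={a:5; rest ⊤}
  B2:   IN={a:5; rest ⊤}   OUT={a:5, b:5; rest ⊤}
  B3:   IN={a:5, b:5; rest ⊤}   OUT={a:5, b:5, c:5, d:6, e:5; rest ⊤}
  B4:   IN={a:5, b:5, c:5, d:6, e:5; rest ⊤}   OUT={a:5, b:5, c:5, d:6, e:5, f:0; rest ⊤}
  B5:   IN={a:5, b:5, c:5, d:6, e:5, f:0; rest ⊤}   OUT={a:5, b:5, c:25, d:6, e:5, f:0; rest ⊤}
  B6:   IN={a:5, b:5, d:6, e:5, f:0; rest ⊤}   OUT={a:5, b:6, d:6, e:5, f:0; rest ⊤}

Merge at B2: IN[B2] = OUT[B1] = {a: 5, b: ⊤, c: ⊤, d: ⊤, e: ⊤, f: ⊤}

Answer: {a: 5, b: ⊤, c: ⊤, d: ⊤, e: ⊤, f: ⊤}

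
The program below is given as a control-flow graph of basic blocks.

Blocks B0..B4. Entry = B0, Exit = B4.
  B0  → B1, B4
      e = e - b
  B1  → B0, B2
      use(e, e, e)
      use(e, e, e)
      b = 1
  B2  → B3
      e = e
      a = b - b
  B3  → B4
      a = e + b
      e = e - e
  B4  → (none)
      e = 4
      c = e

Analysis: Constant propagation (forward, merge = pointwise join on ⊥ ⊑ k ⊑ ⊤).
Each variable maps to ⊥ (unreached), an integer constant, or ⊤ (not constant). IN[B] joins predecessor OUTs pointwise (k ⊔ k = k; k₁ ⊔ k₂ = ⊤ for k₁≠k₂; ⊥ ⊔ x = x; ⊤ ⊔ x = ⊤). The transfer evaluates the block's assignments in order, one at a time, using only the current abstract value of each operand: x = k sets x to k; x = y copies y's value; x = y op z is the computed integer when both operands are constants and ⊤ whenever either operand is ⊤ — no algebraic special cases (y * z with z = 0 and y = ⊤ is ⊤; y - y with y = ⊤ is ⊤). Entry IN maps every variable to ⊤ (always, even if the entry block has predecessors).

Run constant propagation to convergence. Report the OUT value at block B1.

Per-block solution:
  B0:   IN=(all ⊤)   OUT=(all ⊤)
  B1:   IN=(all ⊤)   OUT={b:1; rest ⊤}
  B2:   IN={b:1; rest ⊤}   OUT={a:0, b:1; rest ⊤}
  B3:   IN={a:0, b:1; rest ⊤}   OUT={b:1; rest ⊤}
  B4:   IN=(all ⊤)   OUT={c:4, e:4; rest ⊤}

Merge at B1: IN[B1] = OUT[B0] = {a: ⊤, b: ⊤, c: ⊤, d: ⊤, e: ⊤, f: ⊤}
Applying B1's transfer function to that IN value gives OUT[B1] (row B1 above).

Answer: {a: ⊤, b: 1, c: ⊤, d: ⊤, e: ⊤, f: ⊤}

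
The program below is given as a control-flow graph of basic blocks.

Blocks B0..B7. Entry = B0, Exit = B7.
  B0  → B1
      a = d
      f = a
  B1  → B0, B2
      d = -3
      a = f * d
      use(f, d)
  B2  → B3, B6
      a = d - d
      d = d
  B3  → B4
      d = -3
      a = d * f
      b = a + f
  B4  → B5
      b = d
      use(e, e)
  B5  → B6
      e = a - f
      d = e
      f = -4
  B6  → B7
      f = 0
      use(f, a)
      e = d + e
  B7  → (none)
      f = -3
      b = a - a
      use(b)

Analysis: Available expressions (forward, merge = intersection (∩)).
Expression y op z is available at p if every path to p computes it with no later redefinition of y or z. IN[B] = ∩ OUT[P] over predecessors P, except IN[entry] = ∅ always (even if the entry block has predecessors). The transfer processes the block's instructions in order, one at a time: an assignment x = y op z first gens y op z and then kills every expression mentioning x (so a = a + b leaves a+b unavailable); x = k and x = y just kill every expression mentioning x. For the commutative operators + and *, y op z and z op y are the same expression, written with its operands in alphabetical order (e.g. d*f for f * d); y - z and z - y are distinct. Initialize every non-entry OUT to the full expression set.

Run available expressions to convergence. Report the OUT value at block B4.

Per-block solution:
  B0:   IN={}   OUT={}
  B1:   IN={}   OUT={d*f}
  B2:   IN={d*f}   OUT={}
  B3:   IN={}   OUT={a+f, d*f}
  B4:   IN={a+f, d*f}   OUT={a+f, d*f}
  B5:   IN={a+f, d*f}   OUT={}
  B6:   IN={}   OUT={}
  B7:   IN={}   OUT={a-a}

Merge at B4: IN[B4] = OUT[B3] = {a+f, d*f}
Applying B4's transfer function to that IN value gives OUT[B4] (row B4 above).

Answer: {a+f, d*f}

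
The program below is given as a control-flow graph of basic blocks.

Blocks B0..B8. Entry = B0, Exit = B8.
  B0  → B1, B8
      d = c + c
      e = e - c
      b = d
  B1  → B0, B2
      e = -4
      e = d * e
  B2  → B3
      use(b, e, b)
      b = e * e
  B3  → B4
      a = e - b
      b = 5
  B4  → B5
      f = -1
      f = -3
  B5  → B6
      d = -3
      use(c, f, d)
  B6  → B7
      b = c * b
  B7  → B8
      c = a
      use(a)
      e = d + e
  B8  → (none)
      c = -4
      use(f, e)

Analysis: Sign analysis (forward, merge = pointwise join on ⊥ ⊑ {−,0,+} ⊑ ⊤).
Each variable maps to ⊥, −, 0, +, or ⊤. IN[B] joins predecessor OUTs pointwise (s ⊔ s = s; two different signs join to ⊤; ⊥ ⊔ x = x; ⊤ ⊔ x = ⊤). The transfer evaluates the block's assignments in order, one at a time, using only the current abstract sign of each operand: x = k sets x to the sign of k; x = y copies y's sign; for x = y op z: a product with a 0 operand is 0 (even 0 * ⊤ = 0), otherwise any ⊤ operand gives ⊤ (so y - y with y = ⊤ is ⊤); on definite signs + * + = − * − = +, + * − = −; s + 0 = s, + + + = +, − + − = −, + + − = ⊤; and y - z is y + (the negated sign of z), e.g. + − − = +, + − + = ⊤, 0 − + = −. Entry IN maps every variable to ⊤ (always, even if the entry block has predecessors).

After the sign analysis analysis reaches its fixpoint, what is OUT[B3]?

Answer: {a: ⊤, b: +, c: ⊤, d: ⊤, e: ⊤, f: ⊤}

Working:
Fixpoint table:
  B0: | IN=(all ⊤) | OUT=(all ⊤)
  B1: | IN=(all ⊤) | OUT=(all ⊤)
  B2: | IN=(all ⊤) | OUT=(all ⊤)
  B3: | IN=(all ⊤) | OUT={b:+; rest ⊤}
  B4: | IN={b:+; rest ⊤} | OUT={b:+, f:-; rest ⊤}
  B5: | IN={b:+, f:-; rest ⊤} | OUT={b:+, d:-, f:-; rest ⊤}
  B6: | IN={b:+, d:-, f:-; rest ⊤} | OUT={d:-, f:-; rest ⊤}
  B7: | IN={d:-, f:-; rest ⊤} | OUT={d:-, f:-; rest ⊤}
  B8: | IN=(all ⊤) | OUT={c:-; rest ⊤}

Merge at B3: IN[B3] = OUT[B2] = {a: ⊤, b: ⊤, c: ⊤, d: ⊤, e: ⊤, f: ⊤}
Applying B3's transfer function to that IN value gives OUT[B3] (row B3 above).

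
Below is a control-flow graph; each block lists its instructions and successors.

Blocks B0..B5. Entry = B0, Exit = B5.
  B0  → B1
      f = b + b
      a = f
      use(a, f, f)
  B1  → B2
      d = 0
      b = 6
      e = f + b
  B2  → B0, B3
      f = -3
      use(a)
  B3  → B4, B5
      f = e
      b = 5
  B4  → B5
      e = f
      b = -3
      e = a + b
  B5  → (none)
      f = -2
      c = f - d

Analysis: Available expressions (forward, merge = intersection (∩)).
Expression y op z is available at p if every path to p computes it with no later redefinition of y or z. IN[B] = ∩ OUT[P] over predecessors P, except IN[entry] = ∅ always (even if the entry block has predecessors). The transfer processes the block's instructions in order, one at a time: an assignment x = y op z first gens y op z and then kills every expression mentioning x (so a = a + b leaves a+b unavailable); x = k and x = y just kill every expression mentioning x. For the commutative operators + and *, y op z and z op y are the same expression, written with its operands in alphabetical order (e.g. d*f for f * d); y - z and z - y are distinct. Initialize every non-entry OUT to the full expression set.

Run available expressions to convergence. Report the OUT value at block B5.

Converged values:
  B0:   IN={}   OUT={b+b}
  B1:   IN={b+b}   OUT={b+f}
  B2:   IN={b+f}   OUT={}
  B3:   IN={}   OUT={}
  B4:   IN={}   OUT={a+b}
  B5:   IN={}   OUT={f-d}

Merge at B5: IN[B5] = OUT[B3] ∩ OUT[B4] = {}
Applying B5's transfer function to that IN value gives OUT[B5] (row B5 above).

Answer: {f-d}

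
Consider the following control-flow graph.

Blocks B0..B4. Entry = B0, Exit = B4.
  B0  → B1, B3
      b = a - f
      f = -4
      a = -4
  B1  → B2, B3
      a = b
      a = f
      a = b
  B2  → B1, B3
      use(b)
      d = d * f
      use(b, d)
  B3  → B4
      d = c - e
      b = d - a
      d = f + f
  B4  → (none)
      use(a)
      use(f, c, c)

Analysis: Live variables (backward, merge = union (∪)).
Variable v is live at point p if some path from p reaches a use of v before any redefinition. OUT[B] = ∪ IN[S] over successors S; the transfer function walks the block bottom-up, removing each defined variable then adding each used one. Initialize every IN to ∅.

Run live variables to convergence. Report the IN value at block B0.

Answer: {a, c, d, e, f}

Trace:
Converged values:
  B0:   IN={a, c, d, e, f}   OUT={a, b, c, d, e, f}
  B1:   IN={b, c, d, e, f}   OUT={a, b, c, d, e, f}
  B2:   IN={a, b, c, d, e, f}   OUT={a, b, c, d, e, f}
  B3:   IN={a, c, e, f}   OUT={a, c, f}
  B4:   IN={a, c, f}   OUT={}

Merge at B0: OUT[B0] = IN[B1] ⊔ IN[B3] = {a, b, c, d, e, f}
Applying B0's transfer function to that OUT value gives IN[B0] (row B0 above).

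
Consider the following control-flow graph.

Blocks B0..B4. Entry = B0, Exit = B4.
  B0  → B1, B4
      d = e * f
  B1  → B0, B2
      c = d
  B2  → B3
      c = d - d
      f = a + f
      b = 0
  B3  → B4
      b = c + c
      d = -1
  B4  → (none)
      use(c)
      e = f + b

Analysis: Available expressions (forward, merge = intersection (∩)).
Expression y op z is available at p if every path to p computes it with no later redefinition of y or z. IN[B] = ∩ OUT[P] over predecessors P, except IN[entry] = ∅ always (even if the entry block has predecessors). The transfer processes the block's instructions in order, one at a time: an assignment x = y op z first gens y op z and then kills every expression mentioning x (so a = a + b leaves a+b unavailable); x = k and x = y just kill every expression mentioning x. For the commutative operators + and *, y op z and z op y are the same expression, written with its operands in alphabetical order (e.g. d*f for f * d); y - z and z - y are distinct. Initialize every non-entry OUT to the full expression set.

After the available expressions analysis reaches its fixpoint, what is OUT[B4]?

Converged values:
  B0:  IN={}  OUT={e*f}
  B1:  IN={e*f}  OUT={e*f}
  B2:  IN={e*f}  OUT={d-d}
  B3:  IN={d-d}  OUT={c+c}
  B4:  IN={}  OUT={b+f}

Merge at B4: IN[B4] = OUT[B0] ∩ OUT[B3] = {}
Applying B4's transfer function to that IN value gives OUT[B4] (row B4 above).

Answer: {b+f}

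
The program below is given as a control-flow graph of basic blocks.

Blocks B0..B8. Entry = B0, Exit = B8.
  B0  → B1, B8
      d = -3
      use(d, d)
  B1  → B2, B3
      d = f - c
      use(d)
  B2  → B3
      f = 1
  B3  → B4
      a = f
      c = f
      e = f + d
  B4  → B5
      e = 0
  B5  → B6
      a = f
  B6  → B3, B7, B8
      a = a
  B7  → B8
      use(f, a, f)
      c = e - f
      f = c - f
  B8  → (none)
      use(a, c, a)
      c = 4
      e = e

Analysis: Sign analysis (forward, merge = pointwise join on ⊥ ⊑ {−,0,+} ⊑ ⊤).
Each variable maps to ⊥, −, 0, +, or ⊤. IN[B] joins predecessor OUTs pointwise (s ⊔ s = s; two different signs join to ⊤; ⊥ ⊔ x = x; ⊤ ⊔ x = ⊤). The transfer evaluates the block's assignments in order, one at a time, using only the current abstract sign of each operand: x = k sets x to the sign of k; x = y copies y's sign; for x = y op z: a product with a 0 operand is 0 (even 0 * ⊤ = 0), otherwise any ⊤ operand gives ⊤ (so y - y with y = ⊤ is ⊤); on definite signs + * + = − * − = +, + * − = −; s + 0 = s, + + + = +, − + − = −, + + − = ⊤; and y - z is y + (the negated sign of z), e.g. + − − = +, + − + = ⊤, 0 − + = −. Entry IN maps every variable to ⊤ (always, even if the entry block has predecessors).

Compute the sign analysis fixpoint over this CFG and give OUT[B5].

Fixpoint table:
  B0:   IN=(all ⊤)   OUT={d:-; rest ⊤}
  B1:   IN={d:-; rest ⊤}   OUT=(all ⊤)
  B2:   IN=(all ⊤)   OUT={f:+; rest ⊤}
  B3:   IN=(all ⊤)   OUT=(all ⊤)
  B4:   IN=(all ⊤)   OUT={e:0; rest ⊤}
  B5:   IN={e:0; rest ⊤}   OUT={e:0; rest ⊤}
  B6:   IN={e:0; rest ⊤}   OUT={e:0; rest ⊤}
  B7:   IN={e:0; rest ⊤}   OUT={e:0; rest ⊤}
  B8:   IN=(all ⊤)   OUT={c:+; rest ⊤}

Merge at B5: IN[B5] = OUT[B4] = {a: ⊤, b: ⊤, c: ⊤, d: ⊤, e: 0, f: ⊤}
Applying B5's transfer function to that IN value gives OUT[B5] (row B5 above).

Answer: {a: ⊤, b: ⊤, c: ⊤, d: ⊤, e: 0, f: ⊤}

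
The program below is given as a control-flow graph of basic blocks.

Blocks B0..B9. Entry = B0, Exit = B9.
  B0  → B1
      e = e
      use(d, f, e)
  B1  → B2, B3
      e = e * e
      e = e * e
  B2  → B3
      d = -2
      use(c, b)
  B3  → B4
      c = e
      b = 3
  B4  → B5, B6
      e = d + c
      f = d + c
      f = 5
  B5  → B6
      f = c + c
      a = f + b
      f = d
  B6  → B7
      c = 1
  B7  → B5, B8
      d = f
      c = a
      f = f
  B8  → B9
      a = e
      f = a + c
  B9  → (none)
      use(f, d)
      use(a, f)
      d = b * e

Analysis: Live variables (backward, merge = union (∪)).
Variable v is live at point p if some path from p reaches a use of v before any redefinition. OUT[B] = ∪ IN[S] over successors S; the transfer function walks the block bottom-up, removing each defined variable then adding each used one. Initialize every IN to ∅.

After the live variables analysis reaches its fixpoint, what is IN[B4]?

Answer: {a, b, c, d}

Working:
Fixpoint table:
  B0:   IN={a, b, c, d, e, f}   OUT={a, b, c, d, e}
  B1:   IN={a, b, c, d, e}   OUT={a, b, c, d, e}
  B2:   IN={a, b, c, e}   OUT={a, d, e}
  B3:   IN={a, d, e}   OUT={a, b, c, d}
  B4:   IN={a, b, c, d}   OUT={a, b, c, d, e, f}
  B5:   IN={b, c, d, e}   OUT={a, b, e, f}
  B6:   IN={a, b, e, f}   OUT={a, b, e, f}
  B7:   IN={a, b, e, f}   OUT={b, c, d, e}
  B8:   IN={b, c, d, e}   OUT={a, b, d, e, f}
  B9:   IN={a, b, d, e, f}   OUT={}

Merge at B4: OUT[B4] = IN[B5] ⊔ IN[B6] = {a, b, c, d, e, f}
Applying B4's transfer function to that OUT value gives IN[B4] (row B4 above).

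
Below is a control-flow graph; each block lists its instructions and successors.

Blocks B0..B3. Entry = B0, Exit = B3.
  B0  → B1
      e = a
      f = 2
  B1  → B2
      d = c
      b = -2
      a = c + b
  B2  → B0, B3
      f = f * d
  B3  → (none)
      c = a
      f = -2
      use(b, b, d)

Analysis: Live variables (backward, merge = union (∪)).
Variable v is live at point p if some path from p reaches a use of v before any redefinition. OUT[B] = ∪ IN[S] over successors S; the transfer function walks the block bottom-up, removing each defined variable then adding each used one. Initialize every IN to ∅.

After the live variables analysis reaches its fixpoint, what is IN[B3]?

Fixpoint table:
  B0:  IN={a, c}  OUT={c, f}
  B1:  IN={c, f}  OUT={a, b, c, d, f}
  B2:  IN={a, b, c, d, f}  OUT={a, b, c, d}
  B3:  IN={a, b, d}  OUT={}

B3 is the boundary node: OUT[B3] = {}
Applying B3's transfer function to that OUT value gives IN[B3] (row B3 above).

Answer: {a, b, d}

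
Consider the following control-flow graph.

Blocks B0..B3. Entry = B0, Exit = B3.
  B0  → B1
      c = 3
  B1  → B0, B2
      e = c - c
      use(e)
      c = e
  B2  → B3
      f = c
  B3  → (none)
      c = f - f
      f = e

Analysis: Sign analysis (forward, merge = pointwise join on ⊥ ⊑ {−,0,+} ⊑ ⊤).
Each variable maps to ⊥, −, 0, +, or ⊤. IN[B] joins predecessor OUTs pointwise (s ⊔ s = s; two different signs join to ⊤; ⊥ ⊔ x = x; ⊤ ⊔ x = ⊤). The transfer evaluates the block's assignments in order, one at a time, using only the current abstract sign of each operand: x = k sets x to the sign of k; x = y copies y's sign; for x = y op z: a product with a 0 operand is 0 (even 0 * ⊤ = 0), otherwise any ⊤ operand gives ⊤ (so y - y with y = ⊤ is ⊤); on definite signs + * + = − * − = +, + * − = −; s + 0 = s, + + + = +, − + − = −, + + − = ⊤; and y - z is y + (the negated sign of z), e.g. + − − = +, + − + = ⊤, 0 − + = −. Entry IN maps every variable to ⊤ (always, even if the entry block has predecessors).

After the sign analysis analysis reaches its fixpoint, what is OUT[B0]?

Per-block solution:
  B0:  IN=(all ⊤)  OUT={c:+; rest ⊤}
  B1:  IN={c:+; rest ⊤}  OUT=(all ⊤)
  B2:  IN=(all ⊤)  OUT=(all ⊤)
  B3:  IN=(all ⊤)  OUT=(all ⊤)

Merge at B0 (entry node, so the boundary value (all ⊤) is joined with the incoming edge(s)): IN[B0] = (all ⊤) ⊔ OUT[B1] = {a: ⊤, b: ⊤, c: ⊤, d: ⊤, e: ⊤, f: ⊤}
Applying B0's transfer function to that IN value gives OUT[B0] (row B0 above).

Answer: {a: ⊤, b: ⊤, c: +, d: ⊤, e: ⊤, f: ⊤}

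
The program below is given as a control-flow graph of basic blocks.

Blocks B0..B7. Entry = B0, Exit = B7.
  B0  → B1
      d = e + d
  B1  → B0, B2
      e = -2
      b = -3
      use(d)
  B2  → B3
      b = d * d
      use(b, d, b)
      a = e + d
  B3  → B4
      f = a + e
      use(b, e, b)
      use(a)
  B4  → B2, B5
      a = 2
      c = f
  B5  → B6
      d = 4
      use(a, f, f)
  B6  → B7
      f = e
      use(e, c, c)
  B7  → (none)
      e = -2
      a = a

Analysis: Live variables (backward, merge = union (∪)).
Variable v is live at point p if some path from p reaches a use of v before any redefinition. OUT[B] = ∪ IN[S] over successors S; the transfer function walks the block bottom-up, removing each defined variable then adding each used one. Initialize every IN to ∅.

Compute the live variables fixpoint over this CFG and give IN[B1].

Answer: {d}

Working:
Converged values:
  B0:   IN={d, e}   OUT={d}
  B1:   IN={d}   OUT={d, e}
  B2:   IN={d, e}   OUT={a, b, d, e}
  B3:   IN={a, b, d, e}   OUT={d, e, f}
  B4:   IN={d, e, f}   OUT={a, c, d, e, f}
  B5:   IN={a, c, e, f}   OUT={a, c, e}
  B6:   IN={a, c, e}   OUT={a}
  B7:   IN={a}   OUT={}

Merge at B1: OUT[B1] = IN[B0] ⊔ IN[B2] = {d, e}
Applying B1's transfer function to that OUT value gives IN[B1] (row B1 above).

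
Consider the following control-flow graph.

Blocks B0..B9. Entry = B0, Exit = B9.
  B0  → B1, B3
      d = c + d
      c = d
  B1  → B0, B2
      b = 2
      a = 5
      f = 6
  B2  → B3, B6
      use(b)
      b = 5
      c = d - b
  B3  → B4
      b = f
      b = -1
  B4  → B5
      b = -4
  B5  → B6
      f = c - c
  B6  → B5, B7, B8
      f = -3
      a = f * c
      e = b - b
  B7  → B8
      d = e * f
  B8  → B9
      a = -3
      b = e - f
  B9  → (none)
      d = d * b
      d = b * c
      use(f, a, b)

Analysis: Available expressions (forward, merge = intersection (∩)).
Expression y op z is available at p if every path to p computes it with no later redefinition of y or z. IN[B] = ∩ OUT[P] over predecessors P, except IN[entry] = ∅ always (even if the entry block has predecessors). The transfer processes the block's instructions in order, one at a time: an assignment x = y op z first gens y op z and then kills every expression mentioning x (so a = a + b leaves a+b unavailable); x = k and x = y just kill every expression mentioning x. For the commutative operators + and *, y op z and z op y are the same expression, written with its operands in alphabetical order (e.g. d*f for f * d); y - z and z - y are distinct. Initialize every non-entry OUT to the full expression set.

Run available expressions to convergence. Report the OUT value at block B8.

Answer: {c*f, e-f}

Derivation:
Fixpoint table:
  B0: | IN={} | OUT={}
  B1: | IN={} | OUT={}
  B2: | IN={} | OUT={d-b}
  B3: | IN={} | OUT={}
  B4: | IN={} | OUT={}
  B5: | IN={} | OUT={c-c}
  B6: | IN={} | OUT={b-b, c*f}
  B7: | IN={b-b, c*f} | OUT={b-b, c*f, e*f}
  B8: | IN={b-b, c*f} | OUT={c*f, e-f}
  B9: | IN={c*f, e-f} | OUT={b*c, c*f, e-f}

Merge at B8: IN[B8] = OUT[B6] ∩ OUT[B7] = {b-b, c*f}
Applying B8's transfer function to that IN value gives OUT[B8] (row B8 above).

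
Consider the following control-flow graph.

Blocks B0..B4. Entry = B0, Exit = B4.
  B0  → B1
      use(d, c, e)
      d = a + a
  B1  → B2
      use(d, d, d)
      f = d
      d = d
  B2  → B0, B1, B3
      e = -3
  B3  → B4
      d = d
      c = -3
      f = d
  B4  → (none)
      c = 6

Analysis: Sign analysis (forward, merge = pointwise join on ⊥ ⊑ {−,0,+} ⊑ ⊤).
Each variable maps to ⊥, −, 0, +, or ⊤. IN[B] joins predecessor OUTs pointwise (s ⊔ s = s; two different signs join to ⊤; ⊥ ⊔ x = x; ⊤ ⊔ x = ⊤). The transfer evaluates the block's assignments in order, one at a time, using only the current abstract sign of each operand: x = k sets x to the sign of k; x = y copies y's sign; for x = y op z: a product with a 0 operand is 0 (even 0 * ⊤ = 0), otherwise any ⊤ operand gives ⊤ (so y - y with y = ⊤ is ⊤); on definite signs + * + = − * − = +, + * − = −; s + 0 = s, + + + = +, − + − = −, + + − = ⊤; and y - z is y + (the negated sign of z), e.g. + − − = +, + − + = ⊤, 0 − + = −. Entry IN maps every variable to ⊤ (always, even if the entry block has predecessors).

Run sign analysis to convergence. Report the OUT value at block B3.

Converged values:
  B0:   IN=(all ⊤)   OUT=(all ⊤)
  B1:   IN=(all ⊤)   OUT=(all ⊤)
  B2:   IN=(all ⊤)   OUT={e:-; rest ⊤}
  B3:   IN={e:-; rest ⊤}   OUT={c:-, e:-; rest ⊤}
  B4:   IN={c:-, e:-; rest ⊤}   OUT={c:+, e:-; rest ⊤}

Merge at B3: IN[B3] = OUT[B2] = {a: ⊤, b: ⊤, c: ⊤, d: ⊤, e: -, f: ⊤}
Applying B3's transfer function to that IN value gives OUT[B3] (row B3 above).

Answer: {a: ⊤, b: ⊤, c: -, d: ⊤, e: -, f: ⊤}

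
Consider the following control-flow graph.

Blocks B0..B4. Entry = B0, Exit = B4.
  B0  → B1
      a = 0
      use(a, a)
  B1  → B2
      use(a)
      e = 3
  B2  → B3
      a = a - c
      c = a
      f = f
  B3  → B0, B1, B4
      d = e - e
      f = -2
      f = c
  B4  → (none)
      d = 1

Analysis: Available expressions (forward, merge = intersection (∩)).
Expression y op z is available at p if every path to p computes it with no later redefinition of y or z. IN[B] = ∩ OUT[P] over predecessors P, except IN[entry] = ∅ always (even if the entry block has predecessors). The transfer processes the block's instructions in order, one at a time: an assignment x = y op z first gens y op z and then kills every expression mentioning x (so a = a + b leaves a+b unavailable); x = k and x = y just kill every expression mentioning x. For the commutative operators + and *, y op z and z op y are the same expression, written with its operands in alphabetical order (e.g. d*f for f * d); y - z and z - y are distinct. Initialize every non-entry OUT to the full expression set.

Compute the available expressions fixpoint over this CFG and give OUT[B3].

Fixpoint table:
  B0:  IN={}  OUT={}
  B1:  IN={}  OUT={}
  B2:  IN={}  OUT={}
  B3:  IN={}  OUT={e-e}
  B4:  IN={e-e}  OUT={e-e}

Merge at B3: IN[B3] = OUT[B2] = {}
Applying B3's transfer function to that IN value gives OUT[B3] (row B3 above).

Answer: {e-e}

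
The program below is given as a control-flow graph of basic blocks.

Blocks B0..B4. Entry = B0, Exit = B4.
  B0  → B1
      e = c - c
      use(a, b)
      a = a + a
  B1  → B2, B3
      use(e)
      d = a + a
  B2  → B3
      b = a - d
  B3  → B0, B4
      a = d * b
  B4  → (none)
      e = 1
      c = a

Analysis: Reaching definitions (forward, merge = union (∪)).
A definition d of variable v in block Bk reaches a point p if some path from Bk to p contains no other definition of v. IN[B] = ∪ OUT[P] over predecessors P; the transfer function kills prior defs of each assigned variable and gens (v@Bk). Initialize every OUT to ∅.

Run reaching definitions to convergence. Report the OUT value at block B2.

Fixpoint table:
  B0:  IN={a@B3, b@B2, d@B1, e@B0}  OUT={a@B0, b@B2, d@B1, e@B0}
  B1:  IN={a@B0, b@B2, d@B1, e@B0}  OUT={a@B0, b@B2, d@B1, e@B0}
  B2:  IN={a@B0, b@B2, d@B1, e@B0}  OUT={a@B0, b@B2, d@B1, e@B0}
  B3:  IN={a@B0, b@B2, d@B1, e@B0}  OUT={a@B3, b@B2, d@B1, e@B0}
  B4:  IN={a@B3, b@B2, d@B1, e@B0}  OUT={a@B3, b@B2, c@B4, d@B1, e@B4}

Merge at B2: IN[B2] = OUT[B1] = {a@B0, b@B2, d@B1, e@B0}
Applying B2's transfer function to that IN value gives OUT[B2] (row B2 above).

Answer: {a@B0, b@B2, d@B1, e@B0}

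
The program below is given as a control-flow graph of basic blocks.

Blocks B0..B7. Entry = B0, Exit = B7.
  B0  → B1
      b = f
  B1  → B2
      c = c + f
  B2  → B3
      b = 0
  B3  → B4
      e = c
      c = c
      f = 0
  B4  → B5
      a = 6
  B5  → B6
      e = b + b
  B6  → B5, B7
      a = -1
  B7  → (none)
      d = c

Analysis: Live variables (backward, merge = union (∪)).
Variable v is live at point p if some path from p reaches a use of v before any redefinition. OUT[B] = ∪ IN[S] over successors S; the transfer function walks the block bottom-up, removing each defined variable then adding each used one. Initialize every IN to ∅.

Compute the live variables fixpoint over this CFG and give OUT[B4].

Answer: {b, c}

Derivation:
Converged values:
  B0:  IN={c, f}  OUT={c, f}
  B1:  IN={c, f}  OUT={c}
  B2:  IN={c}  OUT={b, c}
  B3:  IN={b, c}  OUT={b, c}
  B4:  IN={b, c}  OUT={b, c}
  B5:  IN={b, c}  OUT={b, c}
  B6:  IN={b, c}  OUT={b, c}
  B7:  IN={c}  OUT={}

Merge at B4: OUT[B4] = IN[B5] = {b, c}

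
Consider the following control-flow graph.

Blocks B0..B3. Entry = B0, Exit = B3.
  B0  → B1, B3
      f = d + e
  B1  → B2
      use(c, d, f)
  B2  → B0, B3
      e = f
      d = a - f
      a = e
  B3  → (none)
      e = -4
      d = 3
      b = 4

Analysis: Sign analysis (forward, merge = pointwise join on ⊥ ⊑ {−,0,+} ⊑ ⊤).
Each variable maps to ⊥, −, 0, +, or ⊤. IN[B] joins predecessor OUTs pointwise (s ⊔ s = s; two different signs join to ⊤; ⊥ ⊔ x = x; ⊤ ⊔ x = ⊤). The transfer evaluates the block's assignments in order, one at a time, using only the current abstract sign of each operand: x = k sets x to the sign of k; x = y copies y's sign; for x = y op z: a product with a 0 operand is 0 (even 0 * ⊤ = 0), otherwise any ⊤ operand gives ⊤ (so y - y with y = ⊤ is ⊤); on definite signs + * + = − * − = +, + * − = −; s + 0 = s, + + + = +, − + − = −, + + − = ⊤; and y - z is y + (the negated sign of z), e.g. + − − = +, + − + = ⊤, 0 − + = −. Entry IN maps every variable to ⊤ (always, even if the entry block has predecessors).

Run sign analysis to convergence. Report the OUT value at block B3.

Answer: {a: ⊤, b: +, c: ⊤, d: +, e: -, f: ⊤}

Trace:
Converged values:
  B0: | IN=(all ⊤) | OUT=(all ⊤)
  B1: | IN=(all ⊤) | OUT=(all ⊤)
  B2: | IN=(all ⊤) | OUT=(all ⊤)
  B3: | IN=(all ⊤) | OUT={b:+, d:+, e:-; rest ⊤}

Merge at B3: IN[B3] = OUT[B0] ⊔ OUT[B2] = {a: ⊤, b: ⊤, c: ⊤, d: ⊤, e: ⊤, f: ⊤}
Applying B3's transfer function to that IN value gives OUT[B3] (row B3 above).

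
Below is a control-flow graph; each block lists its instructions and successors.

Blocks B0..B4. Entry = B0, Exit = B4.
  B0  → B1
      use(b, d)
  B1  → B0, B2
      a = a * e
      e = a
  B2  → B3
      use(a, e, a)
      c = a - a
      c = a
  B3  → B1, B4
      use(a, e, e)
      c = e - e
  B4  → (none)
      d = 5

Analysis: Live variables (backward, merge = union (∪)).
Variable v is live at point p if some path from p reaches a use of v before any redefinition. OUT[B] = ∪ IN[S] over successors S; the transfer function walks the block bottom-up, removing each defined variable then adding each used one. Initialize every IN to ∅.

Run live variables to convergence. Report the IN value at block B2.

Answer: {a, b, d, e}

Working:
Per-block solution:
  B0: | IN={a, b, d, e} | OUT={a, b, d, e}
  B1: | IN={a, b, d, e} | OUT={a, b, d, e}
  B2: | IN={a, b, d, e} | OUT={a, b, d, e}
  B3: | IN={a, b, d, e} | OUT={a, b, d, e}
  B4: | IN={} | OUT={}

Merge at B2: OUT[B2] = IN[B3] = {a, b, d, e}
Applying B2's transfer function to that OUT value gives IN[B2] (row B2 above).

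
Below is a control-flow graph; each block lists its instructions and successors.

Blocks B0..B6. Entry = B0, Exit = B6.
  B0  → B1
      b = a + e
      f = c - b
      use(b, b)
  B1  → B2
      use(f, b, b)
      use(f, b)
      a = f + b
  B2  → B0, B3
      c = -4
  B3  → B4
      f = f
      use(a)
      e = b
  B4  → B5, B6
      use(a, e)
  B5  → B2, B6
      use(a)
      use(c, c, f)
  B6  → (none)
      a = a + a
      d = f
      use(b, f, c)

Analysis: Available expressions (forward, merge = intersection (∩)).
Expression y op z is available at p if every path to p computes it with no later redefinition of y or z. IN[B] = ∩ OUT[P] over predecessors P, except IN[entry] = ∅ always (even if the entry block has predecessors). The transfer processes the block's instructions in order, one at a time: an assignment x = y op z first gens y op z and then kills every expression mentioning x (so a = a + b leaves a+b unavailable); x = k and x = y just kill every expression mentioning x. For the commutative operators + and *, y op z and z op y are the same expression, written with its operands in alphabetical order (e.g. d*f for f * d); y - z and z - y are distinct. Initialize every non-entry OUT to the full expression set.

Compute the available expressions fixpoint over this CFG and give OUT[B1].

Converged values:
  B0:  IN={}  OUT={a+e, c-b}
  B1:  IN={a+e, c-b}  OUT={b+f, c-b}
  B2:  IN={}  OUT={}
  B3:  IN={}  OUT={}
  B4:  IN={}  OUT={}
  B5:  IN={}  OUT={}
  B6:  IN={}  OUT={}

Merge at B1: IN[B1] = OUT[B0] = {a+e, c-b}
Applying B1's transfer function to that IN value gives OUT[B1] (row B1 above).

Answer: {b+f, c-b}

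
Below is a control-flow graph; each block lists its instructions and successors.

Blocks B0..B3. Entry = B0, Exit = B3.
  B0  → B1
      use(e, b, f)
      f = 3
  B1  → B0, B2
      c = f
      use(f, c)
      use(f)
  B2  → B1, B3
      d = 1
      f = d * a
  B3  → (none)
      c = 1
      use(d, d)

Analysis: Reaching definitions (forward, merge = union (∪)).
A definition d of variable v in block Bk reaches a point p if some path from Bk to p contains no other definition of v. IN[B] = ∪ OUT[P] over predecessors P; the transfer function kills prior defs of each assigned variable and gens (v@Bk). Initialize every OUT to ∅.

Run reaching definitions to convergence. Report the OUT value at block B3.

Answer: {c@B3, d@B2, f@B2}

Trace:
Converged values:
  B0:  IN={c@B1, d@B2, f@B0, f@B2}  OUT={c@B1, d@B2, f@B0}
  B1:  IN={c@B1, d@B2, f@B0, f@B2}  OUT={c@B1, d@B2, f@B0, f@B2}
  B2:  IN={c@B1, d@B2, f@B0, f@B2}  OUT={c@B1, d@B2, f@B2}
  B3:  IN={c@B1, d@B2, f@B2}  OUT={c@B3, d@B2, f@B2}

Merge at B3: IN[B3] = OUT[B2] = {c@B1, d@B2, f@B2}
Applying B3's transfer function to that IN value gives OUT[B3] (row B3 above).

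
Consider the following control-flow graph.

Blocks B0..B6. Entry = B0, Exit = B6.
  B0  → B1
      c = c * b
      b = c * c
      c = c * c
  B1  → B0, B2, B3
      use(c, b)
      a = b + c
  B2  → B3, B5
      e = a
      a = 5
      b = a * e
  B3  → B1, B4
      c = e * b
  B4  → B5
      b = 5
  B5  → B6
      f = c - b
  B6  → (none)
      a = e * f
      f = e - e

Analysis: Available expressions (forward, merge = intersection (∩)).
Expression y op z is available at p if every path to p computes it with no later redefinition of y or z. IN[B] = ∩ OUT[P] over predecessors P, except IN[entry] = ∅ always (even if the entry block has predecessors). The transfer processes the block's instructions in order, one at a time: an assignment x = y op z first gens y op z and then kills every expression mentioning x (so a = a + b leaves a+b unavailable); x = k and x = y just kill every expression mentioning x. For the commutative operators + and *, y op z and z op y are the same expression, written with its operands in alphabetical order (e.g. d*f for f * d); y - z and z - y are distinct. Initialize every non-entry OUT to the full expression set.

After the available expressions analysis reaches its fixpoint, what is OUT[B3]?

Fixpoint table:
  B0:  IN={}  OUT={}
  B1:  IN={}  OUT={b+c}
  B2:  IN={b+c}  OUT={a*e}
  B3:  IN={}  OUT={b*e}
  B4:  IN={b*e}  OUT={}
  B5:  IN={}  OUT={c-b}
  B6:  IN={c-b}  OUT={c-b, e-e}

Merge at B3: IN[B3] = OUT[B1] ∩ OUT[B2] = {}
Applying B3's transfer function to that IN value gives OUT[B3] (row B3 above).

Answer: {b*e}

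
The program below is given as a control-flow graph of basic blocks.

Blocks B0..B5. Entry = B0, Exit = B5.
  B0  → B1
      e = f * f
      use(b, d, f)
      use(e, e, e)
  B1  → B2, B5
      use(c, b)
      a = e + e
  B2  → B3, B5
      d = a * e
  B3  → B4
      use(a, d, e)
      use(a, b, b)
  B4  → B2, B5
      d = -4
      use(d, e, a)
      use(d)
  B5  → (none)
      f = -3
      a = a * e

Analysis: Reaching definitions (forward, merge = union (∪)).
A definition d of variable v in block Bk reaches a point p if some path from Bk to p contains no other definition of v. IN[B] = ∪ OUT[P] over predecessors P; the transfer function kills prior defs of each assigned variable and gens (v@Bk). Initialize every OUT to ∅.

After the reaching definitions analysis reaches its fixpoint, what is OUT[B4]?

Answer: {a@B1, d@B4, e@B0}

Trace:
Per-block solution:
  B0: | IN={} | OUT={e@B0}
  B1: | IN={e@B0} | OUT={a@B1, e@B0}
  B2: | IN={a@B1, d@B4, e@B0} | OUT={a@B1, d@B2, e@B0}
  B3: | IN={a@B1, d@B2, e@B0} | OUT={a@B1, d@B2, e@B0}
  B4: | IN={a@B1, d@B2, e@B0} | OUT={a@B1, d@B4, e@B0}
  B5: | IN={a@B1, d@B2, d@B4, e@B0} | OUT={a@B5, d@B2, d@B4, e@B0, f@B5}

Merge at B4: IN[B4] = OUT[B3] = {a@B1, d@B2, e@B0}
Applying B4's transfer function to that IN value gives OUT[B4] (row B4 above).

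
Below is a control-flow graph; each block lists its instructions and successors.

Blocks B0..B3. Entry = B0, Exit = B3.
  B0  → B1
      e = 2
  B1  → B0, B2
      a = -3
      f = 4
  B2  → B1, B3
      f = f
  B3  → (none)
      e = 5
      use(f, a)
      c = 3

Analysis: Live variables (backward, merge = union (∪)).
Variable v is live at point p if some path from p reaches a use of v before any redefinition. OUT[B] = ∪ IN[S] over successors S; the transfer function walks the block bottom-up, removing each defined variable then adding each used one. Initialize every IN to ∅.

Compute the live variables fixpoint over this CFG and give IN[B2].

Answer: {a, f}

Trace:
Fixpoint table:
  B0:   IN={}   OUT={}
  B1:   IN={}   OUT={a, f}
  B2:   IN={a, f}   OUT={a, f}
  B3:   IN={a, f}   OUT={}

Merge at B2: OUT[B2] = IN[B1] ⊔ IN[B3] = {a, f}
Applying B2's transfer function to that OUT value gives IN[B2] (row B2 above).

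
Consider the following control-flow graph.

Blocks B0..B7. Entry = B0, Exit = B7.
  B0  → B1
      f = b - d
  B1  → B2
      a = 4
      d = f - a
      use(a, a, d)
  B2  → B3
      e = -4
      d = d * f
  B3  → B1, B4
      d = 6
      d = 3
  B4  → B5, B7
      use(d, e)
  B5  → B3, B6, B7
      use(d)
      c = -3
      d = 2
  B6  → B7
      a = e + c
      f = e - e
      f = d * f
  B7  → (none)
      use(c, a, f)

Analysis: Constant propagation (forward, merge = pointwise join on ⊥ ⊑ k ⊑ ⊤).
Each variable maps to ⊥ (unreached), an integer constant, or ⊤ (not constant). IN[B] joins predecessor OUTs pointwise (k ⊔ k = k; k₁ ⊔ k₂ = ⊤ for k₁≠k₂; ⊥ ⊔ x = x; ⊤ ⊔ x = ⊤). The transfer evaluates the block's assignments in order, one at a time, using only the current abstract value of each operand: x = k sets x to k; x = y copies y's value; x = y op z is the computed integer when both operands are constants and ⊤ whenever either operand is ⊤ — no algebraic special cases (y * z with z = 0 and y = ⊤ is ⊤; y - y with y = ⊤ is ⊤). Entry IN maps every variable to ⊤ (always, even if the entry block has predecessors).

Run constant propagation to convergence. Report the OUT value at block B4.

Fixpoint table:
  B0:  IN=(all ⊤)  OUT=(all ⊤)
  B1:  IN=(all ⊤)  OUT={a:4; rest ⊤}
  B2:  IN={a:4; rest ⊤}  OUT={a:4, e:-4; rest ⊤}
  B3:  IN={a:4, e:-4; rest ⊤}  OUT={a:4, d:3, e:-4; rest ⊤}
  B4:  IN={a:4, d:3, e:-4; rest ⊤}  OUT={a:4, d:3, e:-4; rest ⊤}
  B5:  IN={a:4, d:3, e:-4; rest ⊤}  OUT={a:4, c:-3, d:2, e:-4; rest ⊤}
  B6:  IN={a:4, c:-3, d:2, e:-4; rest ⊤}  OUT={a:-7, c:-3, d:2, e:-4, f:0; rest ⊤}
  B7:  IN={e:-4; rest ⊤}  OUT={e:-4; rest ⊤}

Merge at B4: IN[B4] = OUT[B3] = {a: 4, b: ⊤, c: ⊤, d: 3, e: -4, f: ⊤}
Applying B4's transfer function to that IN value gives OUT[B4] (row B4 above).

Answer: {a: 4, b: ⊤, c: ⊤, d: 3, e: -4, f: ⊤}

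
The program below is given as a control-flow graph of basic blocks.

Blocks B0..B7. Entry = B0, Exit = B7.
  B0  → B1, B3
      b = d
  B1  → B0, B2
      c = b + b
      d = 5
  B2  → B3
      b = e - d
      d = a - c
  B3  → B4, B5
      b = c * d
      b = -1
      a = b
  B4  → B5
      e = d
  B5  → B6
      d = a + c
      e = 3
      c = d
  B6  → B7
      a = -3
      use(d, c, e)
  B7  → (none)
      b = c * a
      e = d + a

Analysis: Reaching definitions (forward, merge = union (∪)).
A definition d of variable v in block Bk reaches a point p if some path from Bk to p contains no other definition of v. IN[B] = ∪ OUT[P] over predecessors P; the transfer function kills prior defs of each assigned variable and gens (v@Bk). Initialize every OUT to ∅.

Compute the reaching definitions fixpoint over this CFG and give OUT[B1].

Converged values:
  B0:  IN={b@B0, c@B1, d@B1}  OUT={b@B0, c@B1, d@B1}
  B1:  IN={b@B0, c@B1, d@B1}  OUT={b@B0, c@B1, d@B1}
  B2:  IN={b@B0, c@B1, d@B1}  OUT={b@B2, c@B1, d@B2}
  B3:  IN={b@B0, b@B2, c@B1, d@B1, d@B2}  OUT={a@B3, b@B3, c@B1, d@B1, d@B2}
  B4:  IN={a@B3, b@B3, c@B1, d@B1, d@B2}  OUT={a@B3, b@B3, c@B1, d@B1, d@B2, e@B4}
  B5:  IN={a@B3, b@B3, c@B1, d@B1, d@B2, e@B4}  OUT={a@B3, b@B3, c@B5, d@B5, e@B5}
  B6:  IN={a@B3, b@B3, c@B5, d@B5, e@B5}  OUT={a@B6, b@B3, c@B5, d@B5, e@B5}
  B7:  IN={a@B6, b@B3, c@B5, d@B5, e@B5}  OUT={a@B6, b@B7, c@B5, d@B5, e@B7}

Merge at B1: IN[B1] = OUT[B0] = {b@B0, c@B1, d@B1}
Applying B1's transfer function to that IN value gives OUT[B1] (row B1 above).

Answer: {b@B0, c@B1, d@B1}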